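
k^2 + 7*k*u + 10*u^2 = (k + 2*u)*(k + 5*u)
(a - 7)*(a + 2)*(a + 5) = a^3 - 39*a - 70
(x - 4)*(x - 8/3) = x^2 - 20*x/3 + 32/3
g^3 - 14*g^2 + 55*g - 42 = (g - 7)*(g - 6)*(g - 1)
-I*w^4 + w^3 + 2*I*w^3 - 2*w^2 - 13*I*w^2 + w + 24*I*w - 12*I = (w - 1)*(w - 3*I)*(w + 4*I)*(-I*w + I)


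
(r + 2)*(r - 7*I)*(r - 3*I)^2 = r^4 + 2*r^3 - 13*I*r^3 - 51*r^2 - 26*I*r^2 - 102*r + 63*I*r + 126*I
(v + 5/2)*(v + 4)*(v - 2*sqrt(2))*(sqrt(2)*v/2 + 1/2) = sqrt(2)*v^4/2 - 3*v^3/2 + 13*sqrt(2)*v^3/4 - 39*v^2/4 + 4*sqrt(2)*v^2 - 15*v - 13*sqrt(2)*v/2 - 10*sqrt(2)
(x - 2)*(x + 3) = x^2 + x - 6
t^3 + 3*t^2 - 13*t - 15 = (t - 3)*(t + 1)*(t + 5)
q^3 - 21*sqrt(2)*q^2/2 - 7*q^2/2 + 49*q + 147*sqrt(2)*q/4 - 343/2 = (q - 7/2)*(q - 7*sqrt(2))*(q - 7*sqrt(2)/2)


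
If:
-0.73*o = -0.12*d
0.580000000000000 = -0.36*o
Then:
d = -9.80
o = -1.61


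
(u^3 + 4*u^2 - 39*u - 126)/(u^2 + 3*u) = u + 1 - 42/u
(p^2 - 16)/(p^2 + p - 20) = (p + 4)/(p + 5)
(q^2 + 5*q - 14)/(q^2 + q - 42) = (q - 2)/(q - 6)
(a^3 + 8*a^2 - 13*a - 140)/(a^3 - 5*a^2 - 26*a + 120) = (a + 7)/(a - 6)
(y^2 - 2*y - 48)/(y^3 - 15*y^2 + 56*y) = (y + 6)/(y*(y - 7))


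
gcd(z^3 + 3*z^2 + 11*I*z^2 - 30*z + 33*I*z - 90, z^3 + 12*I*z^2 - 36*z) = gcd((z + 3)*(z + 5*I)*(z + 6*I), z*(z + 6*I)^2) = z + 6*I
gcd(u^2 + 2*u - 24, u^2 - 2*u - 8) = u - 4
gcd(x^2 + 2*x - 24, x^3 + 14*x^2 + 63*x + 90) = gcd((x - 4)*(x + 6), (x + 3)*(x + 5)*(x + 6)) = x + 6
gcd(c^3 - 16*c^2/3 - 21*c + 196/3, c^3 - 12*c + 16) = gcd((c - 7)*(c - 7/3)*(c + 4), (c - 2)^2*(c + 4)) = c + 4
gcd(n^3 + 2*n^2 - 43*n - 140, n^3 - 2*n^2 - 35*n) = n^2 - 2*n - 35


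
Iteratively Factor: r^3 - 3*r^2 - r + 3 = (r - 1)*(r^2 - 2*r - 3) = (r - 3)*(r - 1)*(r + 1)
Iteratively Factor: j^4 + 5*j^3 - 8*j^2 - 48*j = (j)*(j^3 + 5*j^2 - 8*j - 48) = j*(j - 3)*(j^2 + 8*j + 16) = j*(j - 3)*(j + 4)*(j + 4)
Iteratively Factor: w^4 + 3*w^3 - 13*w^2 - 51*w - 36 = (w + 3)*(w^3 - 13*w - 12) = (w + 3)^2*(w^2 - 3*w - 4) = (w + 1)*(w + 3)^2*(w - 4)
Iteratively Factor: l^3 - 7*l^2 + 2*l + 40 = (l - 4)*(l^2 - 3*l - 10) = (l - 5)*(l - 4)*(l + 2)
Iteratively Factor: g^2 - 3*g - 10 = (g + 2)*(g - 5)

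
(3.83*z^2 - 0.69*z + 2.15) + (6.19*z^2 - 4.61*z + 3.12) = 10.02*z^2 - 5.3*z + 5.27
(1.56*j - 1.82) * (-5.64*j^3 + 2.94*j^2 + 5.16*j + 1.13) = -8.7984*j^4 + 14.8512*j^3 + 2.6988*j^2 - 7.6284*j - 2.0566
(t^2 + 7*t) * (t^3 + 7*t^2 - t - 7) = t^5 + 14*t^4 + 48*t^3 - 14*t^2 - 49*t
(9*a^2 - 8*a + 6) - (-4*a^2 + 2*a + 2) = 13*a^2 - 10*a + 4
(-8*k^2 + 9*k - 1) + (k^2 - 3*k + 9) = -7*k^2 + 6*k + 8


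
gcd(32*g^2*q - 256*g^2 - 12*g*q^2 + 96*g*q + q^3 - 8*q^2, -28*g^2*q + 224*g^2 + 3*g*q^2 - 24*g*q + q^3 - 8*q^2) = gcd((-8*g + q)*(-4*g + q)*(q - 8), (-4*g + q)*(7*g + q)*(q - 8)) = -4*g*q + 32*g + q^2 - 8*q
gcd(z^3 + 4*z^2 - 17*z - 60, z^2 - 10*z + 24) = z - 4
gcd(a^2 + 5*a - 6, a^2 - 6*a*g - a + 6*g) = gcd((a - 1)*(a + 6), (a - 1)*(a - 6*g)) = a - 1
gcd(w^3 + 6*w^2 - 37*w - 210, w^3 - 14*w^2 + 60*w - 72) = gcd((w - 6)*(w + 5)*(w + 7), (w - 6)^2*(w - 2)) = w - 6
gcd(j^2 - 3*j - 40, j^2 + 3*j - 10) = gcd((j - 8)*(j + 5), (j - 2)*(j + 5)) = j + 5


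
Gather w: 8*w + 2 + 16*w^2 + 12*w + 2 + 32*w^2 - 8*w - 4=48*w^2 + 12*w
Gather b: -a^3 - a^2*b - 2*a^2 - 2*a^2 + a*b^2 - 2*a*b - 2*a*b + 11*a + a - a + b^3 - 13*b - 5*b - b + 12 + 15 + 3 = -a^3 - 4*a^2 + a*b^2 + 11*a + b^3 + b*(-a^2 - 4*a - 19) + 30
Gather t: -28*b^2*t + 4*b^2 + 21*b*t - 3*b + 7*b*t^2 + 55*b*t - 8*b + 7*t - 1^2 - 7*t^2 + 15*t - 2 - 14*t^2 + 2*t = 4*b^2 - 11*b + t^2*(7*b - 21) + t*(-28*b^2 + 76*b + 24) - 3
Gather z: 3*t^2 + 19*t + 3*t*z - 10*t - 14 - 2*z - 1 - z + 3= 3*t^2 + 9*t + z*(3*t - 3) - 12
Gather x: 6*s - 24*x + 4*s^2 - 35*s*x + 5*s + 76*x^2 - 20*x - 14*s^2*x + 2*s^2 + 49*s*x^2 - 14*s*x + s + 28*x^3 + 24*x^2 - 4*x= 6*s^2 + 12*s + 28*x^3 + x^2*(49*s + 100) + x*(-14*s^2 - 49*s - 48)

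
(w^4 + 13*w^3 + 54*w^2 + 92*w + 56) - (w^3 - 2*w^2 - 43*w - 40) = w^4 + 12*w^3 + 56*w^2 + 135*w + 96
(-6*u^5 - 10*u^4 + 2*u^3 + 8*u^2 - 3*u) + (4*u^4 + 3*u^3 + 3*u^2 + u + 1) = -6*u^5 - 6*u^4 + 5*u^3 + 11*u^2 - 2*u + 1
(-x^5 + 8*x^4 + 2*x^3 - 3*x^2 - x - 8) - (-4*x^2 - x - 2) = -x^5 + 8*x^4 + 2*x^3 + x^2 - 6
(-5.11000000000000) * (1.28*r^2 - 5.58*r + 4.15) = -6.5408*r^2 + 28.5138*r - 21.2065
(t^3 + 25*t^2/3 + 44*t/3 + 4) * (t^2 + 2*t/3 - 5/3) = t^5 + 9*t^4 + 167*t^3/9 - t^2/9 - 196*t/9 - 20/3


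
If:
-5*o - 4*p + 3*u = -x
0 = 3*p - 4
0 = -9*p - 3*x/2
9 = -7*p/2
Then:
No Solution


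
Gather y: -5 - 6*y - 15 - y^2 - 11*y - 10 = -y^2 - 17*y - 30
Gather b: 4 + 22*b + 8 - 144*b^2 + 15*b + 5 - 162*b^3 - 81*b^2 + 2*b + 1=-162*b^3 - 225*b^2 + 39*b + 18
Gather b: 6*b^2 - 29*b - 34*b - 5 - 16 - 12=6*b^2 - 63*b - 33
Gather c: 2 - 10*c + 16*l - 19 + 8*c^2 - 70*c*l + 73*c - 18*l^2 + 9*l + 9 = 8*c^2 + c*(63 - 70*l) - 18*l^2 + 25*l - 8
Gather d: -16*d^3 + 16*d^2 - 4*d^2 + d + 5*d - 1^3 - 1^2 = -16*d^3 + 12*d^2 + 6*d - 2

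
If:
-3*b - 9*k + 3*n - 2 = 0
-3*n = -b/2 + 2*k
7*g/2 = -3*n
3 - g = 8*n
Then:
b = 493/525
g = -9/25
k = -83/210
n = 21/50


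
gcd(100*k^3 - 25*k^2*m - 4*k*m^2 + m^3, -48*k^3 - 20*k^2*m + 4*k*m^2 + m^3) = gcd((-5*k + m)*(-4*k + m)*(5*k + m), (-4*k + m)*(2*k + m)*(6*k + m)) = 4*k - m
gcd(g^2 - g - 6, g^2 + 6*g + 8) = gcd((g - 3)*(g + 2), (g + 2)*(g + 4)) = g + 2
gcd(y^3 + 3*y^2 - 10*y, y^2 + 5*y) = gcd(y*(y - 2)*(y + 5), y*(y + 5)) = y^2 + 5*y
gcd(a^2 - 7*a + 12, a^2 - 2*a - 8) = a - 4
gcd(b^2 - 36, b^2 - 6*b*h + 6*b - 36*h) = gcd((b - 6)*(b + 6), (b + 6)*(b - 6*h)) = b + 6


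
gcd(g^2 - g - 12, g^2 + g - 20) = g - 4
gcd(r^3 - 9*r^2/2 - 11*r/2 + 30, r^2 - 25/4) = r + 5/2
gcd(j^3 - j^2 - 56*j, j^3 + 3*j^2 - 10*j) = j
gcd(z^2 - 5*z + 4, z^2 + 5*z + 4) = 1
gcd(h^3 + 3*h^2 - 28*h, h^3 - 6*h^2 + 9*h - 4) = h - 4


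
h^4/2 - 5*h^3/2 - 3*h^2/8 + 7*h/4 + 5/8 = (h/2 + 1/4)*(h - 5)*(h - 1)*(h + 1/2)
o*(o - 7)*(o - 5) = o^3 - 12*o^2 + 35*o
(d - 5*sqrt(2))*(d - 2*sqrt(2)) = d^2 - 7*sqrt(2)*d + 20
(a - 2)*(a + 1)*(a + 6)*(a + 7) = a^4 + 12*a^3 + 27*a^2 - 68*a - 84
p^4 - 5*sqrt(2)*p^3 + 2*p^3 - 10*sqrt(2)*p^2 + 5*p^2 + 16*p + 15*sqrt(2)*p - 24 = (p - 1)*(p + 3)*(p - 4*sqrt(2))*(p - sqrt(2))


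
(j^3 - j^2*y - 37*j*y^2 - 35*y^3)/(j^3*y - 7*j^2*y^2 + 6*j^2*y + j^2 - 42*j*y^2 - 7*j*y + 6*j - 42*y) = (j^2 + 6*j*y + 5*y^2)/(j^2*y + 6*j*y + j + 6)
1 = 1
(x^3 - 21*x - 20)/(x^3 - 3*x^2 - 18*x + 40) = (x + 1)/(x - 2)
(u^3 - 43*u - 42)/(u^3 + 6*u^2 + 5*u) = (u^2 - u - 42)/(u*(u + 5))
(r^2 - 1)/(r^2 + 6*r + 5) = (r - 1)/(r + 5)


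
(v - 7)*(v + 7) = v^2 - 49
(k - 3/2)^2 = k^2 - 3*k + 9/4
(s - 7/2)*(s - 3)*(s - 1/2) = s^3 - 7*s^2 + 55*s/4 - 21/4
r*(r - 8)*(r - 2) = r^3 - 10*r^2 + 16*r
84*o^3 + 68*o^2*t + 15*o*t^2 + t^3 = (2*o + t)*(6*o + t)*(7*o + t)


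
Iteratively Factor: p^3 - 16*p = (p + 4)*(p^2 - 4*p) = p*(p + 4)*(p - 4)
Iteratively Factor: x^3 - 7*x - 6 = (x - 3)*(x^2 + 3*x + 2) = (x - 3)*(x + 1)*(x + 2)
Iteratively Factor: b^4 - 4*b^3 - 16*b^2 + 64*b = (b + 4)*(b^3 - 8*b^2 + 16*b) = b*(b + 4)*(b^2 - 8*b + 16) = b*(b - 4)*(b + 4)*(b - 4)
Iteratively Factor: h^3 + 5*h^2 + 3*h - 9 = (h + 3)*(h^2 + 2*h - 3) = (h - 1)*(h + 3)*(h + 3)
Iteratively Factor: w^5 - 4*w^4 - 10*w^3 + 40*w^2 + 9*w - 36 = (w - 4)*(w^4 - 10*w^2 + 9) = (w - 4)*(w - 1)*(w^3 + w^2 - 9*w - 9) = (w - 4)*(w - 1)*(w + 1)*(w^2 - 9) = (w - 4)*(w - 3)*(w - 1)*(w + 1)*(w + 3)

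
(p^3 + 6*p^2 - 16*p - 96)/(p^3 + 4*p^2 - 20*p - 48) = (p + 4)/(p + 2)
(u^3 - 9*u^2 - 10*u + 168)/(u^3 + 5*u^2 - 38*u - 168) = (u - 7)/(u + 7)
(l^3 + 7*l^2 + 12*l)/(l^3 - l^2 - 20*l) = (l + 3)/(l - 5)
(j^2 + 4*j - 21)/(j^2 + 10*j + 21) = (j - 3)/(j + 3)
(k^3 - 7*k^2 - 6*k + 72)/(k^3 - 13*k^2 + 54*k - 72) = (k + 3)/(k - 3)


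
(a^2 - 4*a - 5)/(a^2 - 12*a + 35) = (a + 1)/(a - 7)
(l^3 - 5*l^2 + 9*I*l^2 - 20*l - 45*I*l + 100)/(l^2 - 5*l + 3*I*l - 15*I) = (l^2 + 9*I*l - 20)/(l + 3*I)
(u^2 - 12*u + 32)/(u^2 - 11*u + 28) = (u - 8)/(u - 7)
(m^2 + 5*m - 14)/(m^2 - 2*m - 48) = (-m^2 - 5*m + 14)/(-m^2 + 2*m + 48)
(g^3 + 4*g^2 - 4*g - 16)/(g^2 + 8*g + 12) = (g^2 + 2*g - 8)/(g + 6)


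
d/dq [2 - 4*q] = -4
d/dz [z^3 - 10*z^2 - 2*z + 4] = 3*z^2 - 20*z - 2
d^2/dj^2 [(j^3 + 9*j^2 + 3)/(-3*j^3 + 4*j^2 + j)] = 2*(-93*j^6 - 9*j^5 - 243*j^4 + 323*j^3 - 117*j^2 - 36*j - 3)/(j^3*(27*j^6 - 108*j^5 + 117*j^4 + 8*j^3 - 39*j^2 - 12*j - 1))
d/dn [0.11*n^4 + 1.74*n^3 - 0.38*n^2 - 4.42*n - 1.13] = 0.44*n^3 + 5.22*n^2 - 0.76*n - 4.42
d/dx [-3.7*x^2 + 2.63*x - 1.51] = 2.63 - 7.4*x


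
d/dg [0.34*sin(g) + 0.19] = 0.34*cos(g)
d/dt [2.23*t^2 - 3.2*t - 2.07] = 4.46*t - 3.2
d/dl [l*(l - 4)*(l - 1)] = 3*l^2 - 10*l + 4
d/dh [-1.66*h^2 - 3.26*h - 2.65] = -3.32*h - 3.26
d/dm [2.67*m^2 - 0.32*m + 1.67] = 5.34*m - 0.32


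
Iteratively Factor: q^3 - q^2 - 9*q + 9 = (q + 3)*(q^2 - 4*q + 3) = (q - 3)*(q + 3)*(q - 1)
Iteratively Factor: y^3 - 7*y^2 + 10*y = (y - 2)*(y^2 - 5*y) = (y - 5)*(y - 2)*(y)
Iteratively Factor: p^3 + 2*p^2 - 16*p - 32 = (p + 4)*(p^2 - 2*p - 8) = (p + 2)*(p + 4)*(p - 4)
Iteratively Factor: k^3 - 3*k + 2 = (k - 1)*(k^2 + k - 2) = (k - 1)*(k + 2)*(k - 1)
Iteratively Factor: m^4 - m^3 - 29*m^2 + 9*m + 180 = (m - 3)*(m^3 + 2*m^2 - 23*m - 60) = (m - 3)*(m + 4)*(m^2 - 2*m - 15) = (m - 3)*(m + 3)*(m + 4)*(m - 5)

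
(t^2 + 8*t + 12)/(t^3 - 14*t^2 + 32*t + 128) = (t + 6)/(t^2 - 16*t + 64)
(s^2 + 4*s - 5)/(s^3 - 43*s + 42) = (s + 5)/(s^2 + s - 42)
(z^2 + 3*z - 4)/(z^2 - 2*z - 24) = (z - 1)/(z - 6)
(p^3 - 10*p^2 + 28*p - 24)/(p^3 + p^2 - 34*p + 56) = (p^2 - 8*p + 12)/(p^2 + 3*p - 28)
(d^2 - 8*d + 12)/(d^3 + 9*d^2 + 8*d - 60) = (d - 6)/(d^2 + 11*d + 30)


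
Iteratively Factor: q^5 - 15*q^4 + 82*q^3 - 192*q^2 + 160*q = (q - 4)*(q^4 - 11*q^3 + 38*q^2 - 40*q) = (q - 4)*(q - 2)*(q^3 - 9*q^2 + 20*q) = (q - 4)^2*(q - 2)*(q^2 - 5*q) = q*(q - 4)^2*(q - 2)*(q - 5)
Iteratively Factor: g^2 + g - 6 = (g + 3)*(g - 2)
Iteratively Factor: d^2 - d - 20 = (d - 5)*(d + 4)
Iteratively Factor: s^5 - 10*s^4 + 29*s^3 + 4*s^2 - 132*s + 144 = (s - 4)*(s^4 - 6*s^3 + 5*s^2 + 24*s - 36) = (s - 4)*(s - 3)*(s^3 - 3*s^2 - 4*s + 12) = (s - 4)*(s - 3)*(s - 2)*(s^2 - s - 6) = (s - 4)*(s - 3)^2*(s - 2)*(s + 2)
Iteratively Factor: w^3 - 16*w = (w - 4)*(w^2 + 4*w) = (w - 4)*(w + 4)*(w)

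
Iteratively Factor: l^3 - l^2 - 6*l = (l - 3)*(l^2 + 2*l) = l*(l - 3)*(l + 2)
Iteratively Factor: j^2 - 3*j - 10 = (j + 2)*(j - 5)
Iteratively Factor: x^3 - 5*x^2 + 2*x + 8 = (x + 1)*(x^2 - 6*x + 8) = (x - 4)*(x + 1)*(x - 2)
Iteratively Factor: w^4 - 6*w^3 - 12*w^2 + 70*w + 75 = (w - 5)*(w^3 - w^2 - 17*w - 15) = (w - 5)*(w + 1)*(w^2 - 2*w - 15) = (w - 5)^2*(w + 1)*(w + 3)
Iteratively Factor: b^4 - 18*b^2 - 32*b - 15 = (b + 1)*(b^3 - b^2 - 17*b - 15) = (b + 1)*(b + 3)*(b^2 - 4*b - 5) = (b + 1)^2*(b + 3)*(b - 5)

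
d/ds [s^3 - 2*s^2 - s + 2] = 3*s^2 - 4*s - 1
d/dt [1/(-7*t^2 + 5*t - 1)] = (14*t - 5)/(7*t^2 - 5*t + 1)^2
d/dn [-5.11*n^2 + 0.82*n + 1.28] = 0.82 - 10.22*n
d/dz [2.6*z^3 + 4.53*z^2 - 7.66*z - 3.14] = 7.8*z^2 + 9.06*z - 7.66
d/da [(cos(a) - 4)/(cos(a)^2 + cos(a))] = (sin(a) - 4*sin(a)/cos(a)^2 - 8*tan(a))/(cos(a) + 1)^2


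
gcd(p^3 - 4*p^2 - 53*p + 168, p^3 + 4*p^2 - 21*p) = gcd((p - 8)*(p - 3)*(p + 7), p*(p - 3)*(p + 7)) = p^2 + 4*p - 21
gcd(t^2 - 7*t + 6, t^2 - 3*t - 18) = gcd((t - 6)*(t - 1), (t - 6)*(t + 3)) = t - 6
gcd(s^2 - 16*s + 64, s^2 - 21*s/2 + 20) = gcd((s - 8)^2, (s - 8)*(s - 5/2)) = s - 8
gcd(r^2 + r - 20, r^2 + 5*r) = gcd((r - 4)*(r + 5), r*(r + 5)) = r + 5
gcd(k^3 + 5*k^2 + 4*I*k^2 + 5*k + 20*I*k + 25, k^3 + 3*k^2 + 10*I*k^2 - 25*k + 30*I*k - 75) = k + 5*I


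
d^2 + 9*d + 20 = (d + 4)*(d + 5)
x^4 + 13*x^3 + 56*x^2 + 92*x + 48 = (x + 1)*(x + 2)*(x + 4)*(x + 6)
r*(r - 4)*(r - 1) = r^3 - 5*r^2 + 4*r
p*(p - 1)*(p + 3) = p^3 + 2*p^2 - 3*p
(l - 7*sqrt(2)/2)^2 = l^2 - 7*sqrt(2)*l + 49/2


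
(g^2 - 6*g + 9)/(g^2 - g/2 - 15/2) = 2*(g - 3)/(2*g + 5)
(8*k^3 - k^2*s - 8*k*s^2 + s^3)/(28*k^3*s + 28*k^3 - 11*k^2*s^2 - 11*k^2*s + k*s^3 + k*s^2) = (8*k^3 - k^2*s - 8*k*s^2 + s^3)/(k*(28*k^2*s + 28*k^2 - 11*k*s^2 - 11*k*s + s^3 + s^2))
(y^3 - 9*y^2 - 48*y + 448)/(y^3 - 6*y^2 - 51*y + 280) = (y - 8)/(y - 5)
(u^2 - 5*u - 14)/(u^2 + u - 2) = (u - 7)/(u - 1)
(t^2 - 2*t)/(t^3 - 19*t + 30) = t/(t^2 + 2*t - 15)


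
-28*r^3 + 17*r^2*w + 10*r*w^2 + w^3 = (-r + w)*(4*r + w)*(7*r + w)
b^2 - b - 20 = (b - 5)*(b + 4)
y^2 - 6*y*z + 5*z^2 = (y - 5*z)*(y - z)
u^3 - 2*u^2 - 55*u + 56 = (u - 8)*(u - 1)*(u + 7)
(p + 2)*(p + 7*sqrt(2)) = p^2 + 2*p + 7*sqrt(2)*p + 14*sqrt(2)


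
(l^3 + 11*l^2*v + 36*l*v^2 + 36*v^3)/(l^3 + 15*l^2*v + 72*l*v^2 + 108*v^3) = (l + 2*v)/(l + 6*v)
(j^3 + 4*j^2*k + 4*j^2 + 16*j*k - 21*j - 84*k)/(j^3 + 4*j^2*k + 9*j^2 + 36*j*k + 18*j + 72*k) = (j^2 + 4*j - 21)/(j^2 + 9*j + 18)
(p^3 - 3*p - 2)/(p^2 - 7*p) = (p^3 - 3*p - 2)/(p*(p - 7))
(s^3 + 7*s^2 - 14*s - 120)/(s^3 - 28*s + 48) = (s + 5)/(s - 2)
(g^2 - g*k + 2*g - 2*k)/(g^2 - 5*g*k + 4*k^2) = (g + 2)/(g - 4*k)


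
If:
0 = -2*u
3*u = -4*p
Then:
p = 0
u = 0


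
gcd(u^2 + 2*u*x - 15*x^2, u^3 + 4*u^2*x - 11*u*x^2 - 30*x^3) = -u^2 - 2*u*x + 15*x^2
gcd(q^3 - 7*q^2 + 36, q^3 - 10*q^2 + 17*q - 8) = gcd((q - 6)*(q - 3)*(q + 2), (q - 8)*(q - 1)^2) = 1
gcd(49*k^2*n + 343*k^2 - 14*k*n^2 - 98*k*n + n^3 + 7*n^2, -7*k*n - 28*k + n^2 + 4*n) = 7*k - n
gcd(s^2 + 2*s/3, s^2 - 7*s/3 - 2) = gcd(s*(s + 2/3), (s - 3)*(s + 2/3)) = s + 2/3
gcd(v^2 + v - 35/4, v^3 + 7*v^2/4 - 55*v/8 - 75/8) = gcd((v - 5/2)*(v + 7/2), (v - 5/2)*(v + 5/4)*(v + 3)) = v - 5/2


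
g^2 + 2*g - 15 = (g - 3)*(g + 5)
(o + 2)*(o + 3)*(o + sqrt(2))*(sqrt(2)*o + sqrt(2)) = sqrt(2)*o^4 + 2*o^3 + 6*sqrt(2)*o^3 + 12*o^2 + 11*sqrt(2)*o^2 + 6*sqrt(2)*o + 22*o + 12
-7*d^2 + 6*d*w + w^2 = (-d + w)*(7*d + w)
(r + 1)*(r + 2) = r^2 + 3*r + 2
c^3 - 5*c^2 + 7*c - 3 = (c - 3)*(c - 1)^2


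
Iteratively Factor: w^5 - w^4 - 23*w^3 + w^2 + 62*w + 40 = (w + 1)*(w^4 - 2*w^3 - 21*w^2 + 22*w + 40) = (w - 5)*(w + 1)*(w^3 + 3*w^2 - 6*w - 8) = (w - 5)*(w - 2)*(w + 1)*(w^2 + 5*w + 4) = (w - 5)*(w - 2)*(w + 1)^2*(w + 4)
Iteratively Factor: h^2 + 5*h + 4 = (h + 4)*(h + 1)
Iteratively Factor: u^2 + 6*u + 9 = (u + 3)*(u + 3)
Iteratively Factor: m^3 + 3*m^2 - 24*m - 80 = (m + 4)*(m^2 - m - 20) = (m + 4)^2*(m - 5)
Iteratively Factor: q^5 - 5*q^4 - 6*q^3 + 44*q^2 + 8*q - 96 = (q - 2)*(q^4 - 3*q^3 - 12*q^2 + 20*q + 48) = (q - 3)*(q - 2)*(q^3 - 12*q - 16) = (q - 4)*(q - 3)*(q - 2)*(q^2 + 4*q + 4) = (q - 4)*(q - 3)*(q - 2)*(q + 2)*(q + 2)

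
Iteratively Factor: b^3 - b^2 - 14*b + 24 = (b - 2)*(b^2 + b - 12) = (b - 2)*(b + 4)*(b - 3)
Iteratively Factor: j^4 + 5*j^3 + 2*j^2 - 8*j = (j - 1)*(j^3 + 6*j^2 + 8*j) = j*(j - 1)*(j^2 + 6*j + 8) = j*(j - 1)*(j + 4)*(j + 2)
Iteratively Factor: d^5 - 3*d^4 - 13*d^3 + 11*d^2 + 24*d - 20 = (d + 2)*(d^4 - 5*d^3 - 3*d^2 + 17*d - 10) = (d - 1)*(d + 2)*(d^3 - 4*d^2 - 7*d + 10) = (d - 5)*(d - 1)*(d + 2)*(d^2 + d - 2) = (d - 5)*(d - 1)^2*(d + 2)*(d + 2)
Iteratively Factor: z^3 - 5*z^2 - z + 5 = (z - 1)*(z^2 - 4*z - 5) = (z - 1)*(z + 1)*(z - 5)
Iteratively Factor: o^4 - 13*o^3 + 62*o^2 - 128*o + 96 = (o - 4)*(o^3 - 9*o^2 + 26*o - 24) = (o - 4)*(o - 3)*(o^2 - 6*o + 8) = (o - 4)*(o - 3)*(o - 2)*(o - 4)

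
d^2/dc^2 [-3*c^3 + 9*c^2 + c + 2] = 18 - 18*c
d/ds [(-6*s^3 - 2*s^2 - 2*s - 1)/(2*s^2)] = (-3*s^3 + s + 1)/s^3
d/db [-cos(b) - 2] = sin(b)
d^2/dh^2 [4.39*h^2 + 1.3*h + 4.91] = 8.78000000000000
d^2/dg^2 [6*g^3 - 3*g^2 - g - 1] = 36*g - 6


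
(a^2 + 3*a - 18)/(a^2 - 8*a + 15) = (a + 6)/(a - 5)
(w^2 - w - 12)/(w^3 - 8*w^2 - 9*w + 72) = (w - 4)/(w^2 - 11*w + 24)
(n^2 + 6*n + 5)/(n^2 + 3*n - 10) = (n + 1)/(n - 2)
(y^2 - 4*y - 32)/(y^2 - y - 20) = (y - 8)/(y - 5)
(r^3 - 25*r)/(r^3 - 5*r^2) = (r + 5)/r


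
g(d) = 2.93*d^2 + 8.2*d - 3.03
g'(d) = 5.86*d + 8.2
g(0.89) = 6.59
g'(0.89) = 13.42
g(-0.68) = -7.25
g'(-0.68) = 4.22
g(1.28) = 12.27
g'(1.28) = 15.70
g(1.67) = 18.84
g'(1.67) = 17.99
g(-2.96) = -1.63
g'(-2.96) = -9.15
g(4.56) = 95.29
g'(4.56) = 34.92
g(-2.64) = -4.26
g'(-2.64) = -7.27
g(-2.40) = -5.83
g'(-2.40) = -5.86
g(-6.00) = 53.25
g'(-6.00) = -26.96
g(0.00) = -3.03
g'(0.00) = 8.20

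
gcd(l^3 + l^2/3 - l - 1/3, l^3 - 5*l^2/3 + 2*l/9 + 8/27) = l + 1/3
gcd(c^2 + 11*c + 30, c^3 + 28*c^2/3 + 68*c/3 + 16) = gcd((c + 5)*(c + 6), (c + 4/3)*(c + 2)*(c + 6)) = c + 6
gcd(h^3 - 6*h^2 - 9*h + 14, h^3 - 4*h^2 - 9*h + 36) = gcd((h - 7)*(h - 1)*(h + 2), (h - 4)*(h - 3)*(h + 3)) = 1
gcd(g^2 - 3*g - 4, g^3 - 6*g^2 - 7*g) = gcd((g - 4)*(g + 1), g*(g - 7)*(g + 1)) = g + 1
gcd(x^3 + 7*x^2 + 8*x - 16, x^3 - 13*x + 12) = x^2 + 3*x - 4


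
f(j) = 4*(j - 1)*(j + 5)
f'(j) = 8*j + 16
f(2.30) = 37.96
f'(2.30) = 34.40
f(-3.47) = -27.36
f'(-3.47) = -11.76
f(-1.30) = -34.04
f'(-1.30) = 5.60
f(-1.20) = -33.44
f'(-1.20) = 6.40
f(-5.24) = 5.99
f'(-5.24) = -25.92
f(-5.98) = 27.36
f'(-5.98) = -31.84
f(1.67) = 17.88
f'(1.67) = 29.36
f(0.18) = -16.99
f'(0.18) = 17.44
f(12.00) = 748.00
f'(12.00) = 112.00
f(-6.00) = 28.00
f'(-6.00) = -32.00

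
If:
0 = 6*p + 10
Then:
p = -5/3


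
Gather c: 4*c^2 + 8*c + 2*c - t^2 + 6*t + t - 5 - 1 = 4*c^2 + 10*c - t^2 + 7*t - 6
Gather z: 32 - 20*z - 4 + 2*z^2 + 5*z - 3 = 2*z^2 - 15*z + 25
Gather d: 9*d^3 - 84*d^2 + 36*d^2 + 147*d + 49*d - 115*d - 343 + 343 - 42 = 9*d^3 - 48*d^2 + 81*d - 42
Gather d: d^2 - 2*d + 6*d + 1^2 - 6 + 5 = d^2 + 4*d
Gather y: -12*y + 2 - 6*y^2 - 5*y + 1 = -6*y^2 - 17*y + 3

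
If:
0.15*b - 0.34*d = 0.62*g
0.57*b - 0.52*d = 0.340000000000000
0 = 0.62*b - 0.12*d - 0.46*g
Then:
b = 0.13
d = -0.51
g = 0.31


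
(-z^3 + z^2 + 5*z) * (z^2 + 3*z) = -z^5 - 2*z^4 + 8*z^3 + 15*z^2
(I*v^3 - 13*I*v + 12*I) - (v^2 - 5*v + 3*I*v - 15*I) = I*v^3 - v^2 + 5*v - 16*I*v + 27*I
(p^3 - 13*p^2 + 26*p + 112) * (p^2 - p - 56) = p^5 - 14*p^4 - 17*p^3 + 814*p^2 - 1568*p - 6272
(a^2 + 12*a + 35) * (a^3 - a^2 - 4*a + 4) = a^5 + 11*a^4 + 19*a^3 - 79*a^2 - 92*a + 140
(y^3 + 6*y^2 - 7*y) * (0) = 0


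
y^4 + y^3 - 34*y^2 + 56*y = y*(y - 4)*(y - 2)*(y + 7)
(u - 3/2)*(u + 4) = u^2 + 5*u/2 - 6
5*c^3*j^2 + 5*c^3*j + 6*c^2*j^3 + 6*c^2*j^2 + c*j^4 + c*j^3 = j*(c + j)*(5*c + j)*(c*j + c)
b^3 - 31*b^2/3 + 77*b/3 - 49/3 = (b - 7)*(b - 7/3)*(b - 1)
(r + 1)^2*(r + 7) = r^3 + 9*r^2 + 15*r + 7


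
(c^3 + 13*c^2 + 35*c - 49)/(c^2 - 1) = (c^2 + 14*c + 49)/(c + 1)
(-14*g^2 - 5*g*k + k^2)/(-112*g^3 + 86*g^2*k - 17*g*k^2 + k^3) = (2*g + k)/(16*g^2 - 10*g*k + k^2)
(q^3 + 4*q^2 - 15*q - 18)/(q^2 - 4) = (q^3 + 4*q^2 - 15*q - 18)/(q^2 - 4)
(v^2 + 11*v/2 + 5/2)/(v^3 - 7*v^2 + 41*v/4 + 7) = 2*(v + 5)/(2*v^2 - 15*v + 28)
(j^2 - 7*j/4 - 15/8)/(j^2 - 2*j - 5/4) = (4*j + 3)/(2*(2*j + 1))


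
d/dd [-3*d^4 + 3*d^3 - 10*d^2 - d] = -12*d^3 + 9*d^2 - 20*d - 1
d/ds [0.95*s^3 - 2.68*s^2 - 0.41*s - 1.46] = 2.85*s^2 - 5.36*s - 0.41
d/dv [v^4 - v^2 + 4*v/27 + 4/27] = 4*v^3 - 2*v + 4/27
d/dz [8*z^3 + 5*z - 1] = 24*z^2 + 5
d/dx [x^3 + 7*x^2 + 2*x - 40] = 3*x^2 + 14*x + 2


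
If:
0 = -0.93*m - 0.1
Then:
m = -0.11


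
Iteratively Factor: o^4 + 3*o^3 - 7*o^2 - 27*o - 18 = (o - 3)*(o^3 + 6*o^2 + 11*o + 6) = (o - 3)*(o + 1)*(o^2 + 5*o + 6) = (o - 3)*(o + 1)*(o + 2)*(o + 3)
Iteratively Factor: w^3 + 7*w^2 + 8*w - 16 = (w + 4)*(w^2 + 3*w - 4) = (w + 4)^2*(w - 1)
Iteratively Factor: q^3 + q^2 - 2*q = (q)*(q^2 + q - 2) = q*(q - 1)*(q + 2)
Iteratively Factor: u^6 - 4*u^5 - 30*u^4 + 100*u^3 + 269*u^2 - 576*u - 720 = (u + 1)*(u^5 - 5*u^4 - 25*u^3 + 125*u^2 + 144*u - 720) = (u - 4)*(u + 1)*(u^4 - u^3 - 29*u^2 + 9*u + 180) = (u - 4)*(u + 1)*(u + 4)*(u^3 - 5*u^2 - 9*u + 45) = (u - 5)*(u - 4)*(u + 1)*(u + 4)*(u^2 - 9) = (u - 5)*(u - 4)*(u + 1)*(u + 3)*(u + 4)*(u - 3)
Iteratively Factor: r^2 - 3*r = (r)*(r - 3)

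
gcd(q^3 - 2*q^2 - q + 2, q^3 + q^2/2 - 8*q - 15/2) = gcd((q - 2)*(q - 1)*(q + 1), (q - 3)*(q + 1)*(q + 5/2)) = q + 1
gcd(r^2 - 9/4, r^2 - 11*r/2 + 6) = r - 3/2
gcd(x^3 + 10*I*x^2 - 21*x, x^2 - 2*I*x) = x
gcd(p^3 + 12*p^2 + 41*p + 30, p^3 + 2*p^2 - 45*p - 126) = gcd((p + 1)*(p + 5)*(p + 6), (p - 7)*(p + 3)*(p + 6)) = p + 6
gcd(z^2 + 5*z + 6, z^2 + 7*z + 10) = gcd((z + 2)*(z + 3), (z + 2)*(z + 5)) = z + 2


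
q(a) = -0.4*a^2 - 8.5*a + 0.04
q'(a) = -0.8*a - 8.5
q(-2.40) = 18.14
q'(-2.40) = -6.58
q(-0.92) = 7.52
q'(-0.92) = -7.76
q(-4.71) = 31.20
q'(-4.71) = -4.73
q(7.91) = -92.22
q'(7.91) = -14.83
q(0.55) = -4.76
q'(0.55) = -8.94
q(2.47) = -23.40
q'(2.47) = -10.48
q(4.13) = -41.89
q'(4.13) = -11.80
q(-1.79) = 13.97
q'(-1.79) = -7.07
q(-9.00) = 44.14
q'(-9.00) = -1.30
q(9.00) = -108.86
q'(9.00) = -15.70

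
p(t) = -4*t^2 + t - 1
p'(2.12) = -15.96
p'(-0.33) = 3.64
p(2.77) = -28.92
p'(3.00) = -23.00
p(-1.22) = -8.17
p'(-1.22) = 10.76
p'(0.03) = 0.76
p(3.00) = -34.00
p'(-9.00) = 73.00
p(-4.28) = -78.55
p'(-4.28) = 35.24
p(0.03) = -0.97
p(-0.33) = -1.77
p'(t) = 1 - 8*t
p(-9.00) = -334.00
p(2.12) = -16.86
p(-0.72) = -3.79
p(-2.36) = -25.64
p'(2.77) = -21.16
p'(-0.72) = 6.76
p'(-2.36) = 19.88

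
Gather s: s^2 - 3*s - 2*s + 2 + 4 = s^2 - 5*s + 6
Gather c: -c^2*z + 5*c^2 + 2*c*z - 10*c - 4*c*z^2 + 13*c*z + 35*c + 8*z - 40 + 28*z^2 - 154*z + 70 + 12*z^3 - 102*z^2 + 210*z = c^2*(5 - z) + c*(-4*z^2 + 15*z + 25) + 12*z^3 - 74*z^2 + 64*z + 30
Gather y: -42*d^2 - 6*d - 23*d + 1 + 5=-42*d^2 - 29*d + 6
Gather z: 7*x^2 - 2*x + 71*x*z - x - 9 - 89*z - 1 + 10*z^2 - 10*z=7*x^2 - 3*x + 10*z^2 + z*(71*x - 99) - 10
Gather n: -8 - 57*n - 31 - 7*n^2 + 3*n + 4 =-7*n^2 - 54*n - 35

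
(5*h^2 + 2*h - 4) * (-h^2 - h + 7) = -5*h^4 - 7*h^3 + 37*h^2 + 18*h - 28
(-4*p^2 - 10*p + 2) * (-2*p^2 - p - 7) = 8*p^4 + 24*p^3 + 34*p^2 + 68*p - 14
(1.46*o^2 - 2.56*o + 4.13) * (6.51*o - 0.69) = 9.5046*o^3 - 17.673*o^2 + 28.6527*o - 2.8497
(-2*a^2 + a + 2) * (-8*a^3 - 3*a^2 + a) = 16*a^5 - 2*a^4 - 21*a^3 - 5*a^2 + 2*a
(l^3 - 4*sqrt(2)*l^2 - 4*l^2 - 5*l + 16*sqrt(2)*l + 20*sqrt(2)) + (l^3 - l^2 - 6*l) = 2*l^3 - 4*sqrt(2)*l^2 - 5*l^2 - 11*l + 16*sqrt(2)*l + 20*sqrt(2)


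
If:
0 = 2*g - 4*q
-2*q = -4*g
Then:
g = 0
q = 0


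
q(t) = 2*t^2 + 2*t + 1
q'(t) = 4*t + 2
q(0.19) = 1.45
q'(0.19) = 2.76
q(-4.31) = 29.53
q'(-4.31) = -15.24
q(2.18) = 14.86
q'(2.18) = 10.72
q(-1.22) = 1.54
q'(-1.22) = -2.88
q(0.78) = 3.78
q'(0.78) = 5.12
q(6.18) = 89.74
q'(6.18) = 26.72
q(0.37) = 2.01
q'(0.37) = 3.48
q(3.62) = 34.45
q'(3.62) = 16.48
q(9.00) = 181.00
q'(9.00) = 38.00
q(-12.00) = 265.00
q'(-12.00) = -46.00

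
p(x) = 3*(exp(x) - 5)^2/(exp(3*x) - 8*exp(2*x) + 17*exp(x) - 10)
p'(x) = 3*(exp(x) - 5)^2*(-3*exp(3*x) + 16*exp(2*x) - 17*exp(x))/(exp(3*x) - 8*exp(2*x) + 17*exp(x) - 10)^2 + 6*(exp(x) - 5)*exp(x)/(exp(3*x) - 8*exp(2*x) + 17*exp(x) - 10)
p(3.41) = 0.09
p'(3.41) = -0.08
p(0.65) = 119.67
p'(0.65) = 2389.37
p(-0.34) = -34.65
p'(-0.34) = -98.95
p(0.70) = -642.58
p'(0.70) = 95800.03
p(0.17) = 75.81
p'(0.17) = -398.15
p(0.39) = 42.37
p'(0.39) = -29.31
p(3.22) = 0.11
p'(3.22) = -0.10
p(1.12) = -2.64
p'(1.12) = 15.70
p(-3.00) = -8.01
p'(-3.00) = -0.54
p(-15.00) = -7.50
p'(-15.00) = 0.00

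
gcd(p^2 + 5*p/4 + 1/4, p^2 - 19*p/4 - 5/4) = p + 1/4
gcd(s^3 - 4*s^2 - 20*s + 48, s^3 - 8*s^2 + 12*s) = s^2 - 8*s + 12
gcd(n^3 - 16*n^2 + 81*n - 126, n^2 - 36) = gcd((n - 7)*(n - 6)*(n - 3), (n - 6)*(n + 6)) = n - 6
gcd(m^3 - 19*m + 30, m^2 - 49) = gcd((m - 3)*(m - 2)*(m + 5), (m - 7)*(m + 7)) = 1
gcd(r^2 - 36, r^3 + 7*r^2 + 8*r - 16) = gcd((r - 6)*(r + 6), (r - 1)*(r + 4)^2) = 1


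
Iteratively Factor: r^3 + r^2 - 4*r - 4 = (r + 1)*(r^2 - 4) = (r - 2)*(r + 1)*(r + 2)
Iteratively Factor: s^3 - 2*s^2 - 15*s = (s)*(s^2 - 2*s - 15) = s*(s - 5)*(s + 3)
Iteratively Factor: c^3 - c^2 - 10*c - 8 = (c + 2)*(c^2 - 3*c - 4) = (c - 4)*(c + 2)*(c + 1)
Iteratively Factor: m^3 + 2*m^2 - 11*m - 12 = (m + 1)*(m^2 + m - 12) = (m - 3)*(m + 1)*(m + 4)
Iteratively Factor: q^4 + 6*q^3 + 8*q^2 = (q + 2)*(q^3 + 4*q^2) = q*(q + 2)*(q^2 + 4*q) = q^2*(q + 2)*(q + 4)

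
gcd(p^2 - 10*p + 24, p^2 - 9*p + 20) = p - 4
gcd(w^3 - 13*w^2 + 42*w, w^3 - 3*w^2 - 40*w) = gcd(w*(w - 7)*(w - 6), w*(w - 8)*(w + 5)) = w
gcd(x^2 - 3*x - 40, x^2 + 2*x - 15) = x + 5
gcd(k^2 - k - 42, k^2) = 1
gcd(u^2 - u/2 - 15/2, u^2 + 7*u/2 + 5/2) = u + 5/2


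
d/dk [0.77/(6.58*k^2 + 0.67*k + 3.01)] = (-10.1332*k - 0.5159)/(6.58*k^2 + 0.67*k + 3.01)^2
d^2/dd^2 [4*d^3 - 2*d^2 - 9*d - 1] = 24*d - 4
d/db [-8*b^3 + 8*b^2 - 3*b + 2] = -24*b^2 + 16*b - 3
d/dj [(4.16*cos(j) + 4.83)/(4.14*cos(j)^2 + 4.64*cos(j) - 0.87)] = (17.2224*cos(j)^2 + 39.9924*cos(j) + 26.0304)*sin(j)/(17.1396*cos(j)^4 + 38.4192*cos(j)^3 + 14.326*cos(j)^2 - 8.0736*cos(j) + 0.7569)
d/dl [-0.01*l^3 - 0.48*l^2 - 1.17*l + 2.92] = -0.03*l^2 - 0.96*l - 1.17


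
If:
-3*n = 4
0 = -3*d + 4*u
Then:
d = 4*u/3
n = -4/3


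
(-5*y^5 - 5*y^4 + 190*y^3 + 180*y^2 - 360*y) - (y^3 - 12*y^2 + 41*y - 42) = -5*y^5 - 5*y^4 + 189*y^3 + 192*y^2 - 401*y + 42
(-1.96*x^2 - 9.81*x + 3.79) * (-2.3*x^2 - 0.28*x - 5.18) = 4.508*x^4 + 23.1118*x^3 + 4.1826*x^2 + 49.7546*x - 19.6322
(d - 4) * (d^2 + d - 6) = d^3 - 3*d^2 - 10*d + 24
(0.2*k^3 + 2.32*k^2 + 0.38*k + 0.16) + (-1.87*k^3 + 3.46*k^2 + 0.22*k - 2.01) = -1.67*k^3 + 5.78*k^2 + 0.6*k - 1.85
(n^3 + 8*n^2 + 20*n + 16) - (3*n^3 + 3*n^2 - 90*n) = -2*n^3 + 5*n^2 + 110*n + 16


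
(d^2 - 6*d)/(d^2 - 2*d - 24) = d/(d + 4)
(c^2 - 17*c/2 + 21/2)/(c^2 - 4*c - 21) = (c - 3/2)/(c + 3)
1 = 1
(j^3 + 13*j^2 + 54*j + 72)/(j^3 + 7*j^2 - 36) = (j + 4)/(j - 2)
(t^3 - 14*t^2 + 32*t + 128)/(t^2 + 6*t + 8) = (t^2 - 16*t + 64)/(t + 4)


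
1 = 1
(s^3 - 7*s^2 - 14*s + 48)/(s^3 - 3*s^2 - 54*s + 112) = (s + 3)/(s + 7)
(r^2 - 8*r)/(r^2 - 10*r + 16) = r/(r - 2)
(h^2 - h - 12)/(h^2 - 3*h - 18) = (h - 4)/(h - 6)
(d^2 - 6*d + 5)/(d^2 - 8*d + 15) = (d - 1)/(d - 3)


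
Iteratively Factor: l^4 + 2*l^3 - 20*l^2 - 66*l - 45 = (l + 1)*(l^3 + l^2 - 21*l - 45) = (l - 5)*(l + 1)*(l^2 + 6*l + 9) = (l - 5)*(l + 1)*(l + 3)*(l + 3)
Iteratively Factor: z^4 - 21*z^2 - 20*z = (z + 1)*(z^3 - z^2 - 20*z) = (z + 1)*(z + 4)*(z^2 - 5*z) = (z - 5)*(z + 1)*(z + 4)*(z)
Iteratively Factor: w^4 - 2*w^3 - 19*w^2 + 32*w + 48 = (w + 4)*(w^3 - 6*w^2 + 5*w + 12) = (w - 3)*(w + 4)*(w^2 - 3*w - 4) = (w - 3)*(w + 1)*(w + 4)*(w - 4)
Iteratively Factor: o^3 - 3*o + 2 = (o + 2)*(o^2 - 2*o + 1) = (o - 1)*(o + 2)*(o - 1)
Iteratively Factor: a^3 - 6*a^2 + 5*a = (a - 5)*(a^2 - a) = (a - 5)*(a - 1)*(a)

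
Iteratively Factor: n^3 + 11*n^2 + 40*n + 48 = (n + 3)*(n^2 + 8*n + 16) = (n + 3)*(n + 4)*(n + 4)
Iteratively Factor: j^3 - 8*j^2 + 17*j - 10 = (j - 2)*(j^2 - 6*j + 5) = (j - 5)*(j - 2)*(j - 1)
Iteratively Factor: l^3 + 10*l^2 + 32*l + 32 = (l + 4)*(l^2 + 6*l + 8) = (l + 4)^2*(l + 2)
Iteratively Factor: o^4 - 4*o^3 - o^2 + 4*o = (o - 4)*(o^3 - o) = o*(o - 4)*(o^2 - 1) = o*(o - 4)*(o - 1)*(o + 1)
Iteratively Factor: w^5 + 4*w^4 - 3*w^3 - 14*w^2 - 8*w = (w + 1)*(w^4 + 3*w^3 - 6*w^2 - 8*w) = w*(w + 1)*(w^3 + 3*w^2 - 6*w - 8) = w*(w - 2)*(w + 1)*(w^2 + 5*w + 4) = w*(w - 2)*(w + 1)*(w + 4)*(w + 1)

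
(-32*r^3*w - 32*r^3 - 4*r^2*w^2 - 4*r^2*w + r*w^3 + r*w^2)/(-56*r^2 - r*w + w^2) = r*(4*r*w + 4*r + w^2 + w)/(7*r + w)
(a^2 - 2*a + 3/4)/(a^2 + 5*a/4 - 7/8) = 2*(2*a - 3)/(4*a + 7)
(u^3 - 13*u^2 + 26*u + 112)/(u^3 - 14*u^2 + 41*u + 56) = (u + 2)/(u + 1)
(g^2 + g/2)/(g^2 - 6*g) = (g + 1/2)/(g - 6)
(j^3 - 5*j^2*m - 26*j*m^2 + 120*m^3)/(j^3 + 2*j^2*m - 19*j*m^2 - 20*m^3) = (j - 6*m)/(j + m)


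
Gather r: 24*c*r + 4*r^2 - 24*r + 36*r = 4*r^2 + r*(24*c + 12)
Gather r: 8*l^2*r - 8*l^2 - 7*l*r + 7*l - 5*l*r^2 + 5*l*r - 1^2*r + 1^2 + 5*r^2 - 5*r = -8*l^2 + 7*l + r^2*(5 - 5*l) + r*(8*l^2 - 2*l - 6) + 1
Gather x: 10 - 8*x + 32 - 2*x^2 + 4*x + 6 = -2*x^2 - 4*x + 48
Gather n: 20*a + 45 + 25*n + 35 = 20*a + 25*n + 80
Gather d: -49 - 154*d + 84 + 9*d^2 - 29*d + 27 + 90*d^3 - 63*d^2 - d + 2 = 90*d^3 - 54*d^2 - 184*d + 64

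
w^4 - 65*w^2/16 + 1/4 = (w - 2)*(w - 1/4)*(w + 1/4)*(w + 2)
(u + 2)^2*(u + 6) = u^3 + 10*u^2 + 28*u + 24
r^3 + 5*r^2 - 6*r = r*(r - 1)*(r + 6)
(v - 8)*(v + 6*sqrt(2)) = v^2 - 8*v + 6*sqrt(2)*v - 48*sqrt(2)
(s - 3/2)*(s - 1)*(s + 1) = s^3 - 3*s^2/2 - s + 3/2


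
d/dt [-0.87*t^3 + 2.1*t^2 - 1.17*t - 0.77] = -2.61*t^2 + 4.2*t - 1.17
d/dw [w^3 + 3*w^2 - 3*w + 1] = 3*w^2 + 6*w - 3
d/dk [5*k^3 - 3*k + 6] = 15*k^2 - 3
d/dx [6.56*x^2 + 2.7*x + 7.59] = 13.12*x + 2.7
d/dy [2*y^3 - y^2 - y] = 6*y^2 - 2*y - 1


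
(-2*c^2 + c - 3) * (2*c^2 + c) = -4*c^4 - 5*c^2 - 3*c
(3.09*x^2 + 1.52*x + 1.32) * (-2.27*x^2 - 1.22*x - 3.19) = -7.0143*x^4 - 7.2202*x^3 - 14.7079*x^2 - 6.4592*x - 4.2108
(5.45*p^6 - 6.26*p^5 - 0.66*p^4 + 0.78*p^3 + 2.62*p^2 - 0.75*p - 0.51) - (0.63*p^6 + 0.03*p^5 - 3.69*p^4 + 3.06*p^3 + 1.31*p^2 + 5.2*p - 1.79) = 4.82*p^6 - 6.29*p^5 + 3.03*p^4 - 2.28*p^3 + 1.31*p^2 - 5.95*p + 1.28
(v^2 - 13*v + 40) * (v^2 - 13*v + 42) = v^4 - 26*v^3 + 251*v^2 - 1066*v + 1680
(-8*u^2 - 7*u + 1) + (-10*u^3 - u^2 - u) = -10*u^3 - 9*u^2 - 8*u + 1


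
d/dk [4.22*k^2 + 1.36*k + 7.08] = 8.44*k + 1.36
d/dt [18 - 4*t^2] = -8*t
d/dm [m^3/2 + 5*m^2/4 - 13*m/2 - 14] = 3*m^2/2 + 5*m/2 - 13/2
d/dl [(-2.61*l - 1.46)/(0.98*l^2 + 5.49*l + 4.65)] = (2.5578*l^2 + 2.8616*l - 4.1211)/(0.9604*l^4 + 10.7604*l^3 + 39.2541*l^2 + 51.057*l + 21.6225)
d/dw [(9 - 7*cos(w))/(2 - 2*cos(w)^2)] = (7*cos(w)^2 - 18*cos(w) + 7)/(2*sin(w)^3)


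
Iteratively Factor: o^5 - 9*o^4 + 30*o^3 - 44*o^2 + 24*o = (o - 2)*(o^4 - 7*o^3 + 16*o^2 - 12*o) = (o - 3)*(o - 2)*(o^3 - 4*o^2 + 4*o) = (o - 3)*(o - 2)^2*(o^2 - 2*o) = (o - 3)*(o - 2)^3*(o)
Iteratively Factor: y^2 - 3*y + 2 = (y - 2)*(y - 1)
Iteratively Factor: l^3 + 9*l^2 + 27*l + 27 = (l + 3)*(l^2 + 6*l + 9) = (l + 3)^2*(l + 3)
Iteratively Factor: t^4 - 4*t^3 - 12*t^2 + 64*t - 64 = (t - 4)*(t^3 - 12*t + 16) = (t - 4)*(t - 2)*(t^2 + 2*t - 8) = (t - 4)*(t - 2)^2*(t + 4)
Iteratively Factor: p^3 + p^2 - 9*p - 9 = (p + 3)*(p^2 - 2*p - 3) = (p + 1)*(p + 3)*(p - 3)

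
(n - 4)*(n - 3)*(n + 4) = n^3 - 3*n^2 - 16*n + 48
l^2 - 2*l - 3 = (l - 3)*(l + 1)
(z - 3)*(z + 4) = z^2 + z - 12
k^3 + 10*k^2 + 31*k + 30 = (k + 2)*(k + 3)*(k + 5)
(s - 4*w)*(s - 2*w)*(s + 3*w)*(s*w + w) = s^4*w - 3*s^3*w^2 + s^3*w - 10*s^2*w^3 - 3*s^2*w^2 + 24*s*w^4 - 10*s*w^3 + 24*w^4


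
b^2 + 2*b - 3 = (b - 1)*(b + 3)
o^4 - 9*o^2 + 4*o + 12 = (o - 2)^2*(o + 1)*(o + 3)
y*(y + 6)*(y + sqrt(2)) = y^3 + sqrt(2)*y^2 + 6*y^2 + 6*sqrt(2)*y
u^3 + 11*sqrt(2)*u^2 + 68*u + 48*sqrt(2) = (u + sqrt(2))*(u + 4*sqrt(2))*(u + 6*sqrt(2))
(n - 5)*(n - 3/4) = n^2 - 23*n/4 + 15/4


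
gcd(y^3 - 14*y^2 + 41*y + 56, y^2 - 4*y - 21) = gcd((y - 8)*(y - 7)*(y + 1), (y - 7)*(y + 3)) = y - 7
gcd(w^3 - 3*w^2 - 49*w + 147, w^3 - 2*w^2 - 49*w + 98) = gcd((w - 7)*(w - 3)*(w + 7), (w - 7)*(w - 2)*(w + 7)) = w^2 - 49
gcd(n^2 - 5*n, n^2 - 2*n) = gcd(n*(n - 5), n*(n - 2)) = n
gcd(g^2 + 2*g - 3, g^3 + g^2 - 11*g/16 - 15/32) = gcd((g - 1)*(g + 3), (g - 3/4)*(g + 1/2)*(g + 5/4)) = 1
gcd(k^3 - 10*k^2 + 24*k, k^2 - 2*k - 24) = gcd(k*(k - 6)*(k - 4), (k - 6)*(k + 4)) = k - 6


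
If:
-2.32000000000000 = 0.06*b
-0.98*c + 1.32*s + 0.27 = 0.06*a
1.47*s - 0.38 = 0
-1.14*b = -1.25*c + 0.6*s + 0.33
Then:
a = 579.83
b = -38.67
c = -34.88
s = 0.26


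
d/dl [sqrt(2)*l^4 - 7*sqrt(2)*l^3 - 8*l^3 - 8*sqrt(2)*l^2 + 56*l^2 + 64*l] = 4*sqrt(2)*l^3 - 21*sqrt(2)*l^2 - 24*l^2 - 16*sqrt(2)*l + 112*l + 64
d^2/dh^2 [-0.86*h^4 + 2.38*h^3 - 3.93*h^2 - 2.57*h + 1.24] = -10.32*h^2 + 14.28*h - 7.86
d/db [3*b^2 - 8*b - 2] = 6*b - 8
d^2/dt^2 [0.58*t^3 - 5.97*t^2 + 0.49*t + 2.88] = 3.48*t - 11.94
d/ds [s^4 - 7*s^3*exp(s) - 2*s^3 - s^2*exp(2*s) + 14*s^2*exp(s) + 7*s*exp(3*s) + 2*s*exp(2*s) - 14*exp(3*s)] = -7*s^3*exp(s) + 4*s^3 - 2*s^2*exp(2*s) - 7*s^2*exp(s) - 6*s^2 + 21*s*exp(3*s) + 2*s*exp(2*s) + 28*s*exp(s) - 35*exp(3*s) + 2*exp(2*s)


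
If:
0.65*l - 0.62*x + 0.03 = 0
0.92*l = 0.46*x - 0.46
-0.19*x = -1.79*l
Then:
No Solution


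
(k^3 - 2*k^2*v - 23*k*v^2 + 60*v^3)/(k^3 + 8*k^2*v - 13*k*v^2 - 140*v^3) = (k - 3*v)/(k + 7*v)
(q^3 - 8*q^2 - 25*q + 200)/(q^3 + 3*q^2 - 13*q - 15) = (q^2 - 13*q + 40)/(q^2 - 2*q - 3)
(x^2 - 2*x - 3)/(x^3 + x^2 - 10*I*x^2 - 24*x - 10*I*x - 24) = (x - 3)/(x^2 - 10*I*x - 24)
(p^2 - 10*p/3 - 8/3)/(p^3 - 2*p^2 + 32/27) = 9*(p - 4)/(9*p^2 - 24*p + 16)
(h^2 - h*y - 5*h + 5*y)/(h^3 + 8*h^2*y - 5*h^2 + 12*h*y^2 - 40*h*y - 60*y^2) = (h - y)/(h^2 + 8*h*y + 12*y^2)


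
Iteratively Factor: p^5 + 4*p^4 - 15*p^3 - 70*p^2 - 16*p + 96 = (p + 4)*(p^4 - 15*p^2 - 10*p + 24) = (p + 3)*(p + 4)*(p^3 - 3*p^2 - 6*p + 8) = (p - 1)*(p + 3)*(p + 4)*(p^2 - 2*p - 8) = (p - 4)*(p - 1)*(p + 3)*(p + 4)*(p + 2)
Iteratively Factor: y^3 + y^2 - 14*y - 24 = (y + 3)*(y^2 - 2*y - 8) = (y + 2)*(y + 3)*(y - 4)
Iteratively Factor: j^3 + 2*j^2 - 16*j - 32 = (j - 4)*(j^2 + 6*j + 8) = (j - 4)*(j + 2)*(j + 4)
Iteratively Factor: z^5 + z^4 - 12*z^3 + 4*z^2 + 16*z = (z - 2)*(z^4 + 3*z^3 - 6*z^2 - 8*z) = (z - 2)*(z + 1)*(z^3 + 2*z^2 - 8*z) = z*(z - 2)*(z + 1)*(z^2 + 2*z - 8) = z*(z - 2)^2*(z + 1)*(z + 4)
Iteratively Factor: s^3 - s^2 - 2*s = (s)*(s^2 - s - 2) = s*(s - 2)*(s + 1)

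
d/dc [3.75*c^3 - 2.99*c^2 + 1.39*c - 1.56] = 11.25*c^2 - 5.98*c + 1.39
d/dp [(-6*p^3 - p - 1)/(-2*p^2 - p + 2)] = (-(4*p + 1)*(6*p^3 + p + 1) + (18*p^2 + 1)*(2*p^2 + p - 2))/(2*p^2 + p - 2)^2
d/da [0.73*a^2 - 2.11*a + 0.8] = 1.46*a - 2.11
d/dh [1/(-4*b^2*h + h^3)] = (4*b^2 - 3*h^2)/(h^2*(4*b^2 - h^2)^2)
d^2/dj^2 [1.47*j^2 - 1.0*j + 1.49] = 2.94000000000000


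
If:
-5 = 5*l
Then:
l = -1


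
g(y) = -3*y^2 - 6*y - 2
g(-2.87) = -9.49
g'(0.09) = -6.54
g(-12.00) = -362.00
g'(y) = -6*y - 6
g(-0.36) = -0.23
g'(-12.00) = 66.00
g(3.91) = -71.32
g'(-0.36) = -3.84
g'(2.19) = -19.14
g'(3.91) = -29.46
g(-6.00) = -74.00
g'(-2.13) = 6.78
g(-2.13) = -2.83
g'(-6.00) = 30.00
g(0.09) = -2.56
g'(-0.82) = -1.08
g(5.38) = -121.11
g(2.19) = -29.53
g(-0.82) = 0.90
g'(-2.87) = 11.22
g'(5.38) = -38.28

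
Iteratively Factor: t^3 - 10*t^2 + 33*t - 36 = (t - 3)*(t^2 - 7*t + 12) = (t - 4)*(t - 3)*(t - 3)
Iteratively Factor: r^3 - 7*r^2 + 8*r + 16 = (r - 4)*(r^2 - 3*r - 4) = (r - 4)^2*(r + 1)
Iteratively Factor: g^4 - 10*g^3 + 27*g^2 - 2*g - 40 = (g - 4)*(g^3 - 6*g^2 + 3*g + 10) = (g - 5)*(g - 4)*(g^2 - g - 2) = (g - 5)*(g - 4)*(g - 2)*(g + 1)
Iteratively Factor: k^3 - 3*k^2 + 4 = (k - 2)*(k^2 - k - 2) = (k - 2)^2*(k + 1)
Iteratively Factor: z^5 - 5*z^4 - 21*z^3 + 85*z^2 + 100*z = (z - 5)*(z^4 - 21*z^2 - 20*z) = (z - 5)*(z + 1)*(z^3 - z^2 - 20*z) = z*(z - 5)*(z + 1)*(z^2 - z - 20) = z*(z - 5)^2*(z + 1)*(z + 4)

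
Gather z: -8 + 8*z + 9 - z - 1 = 7*z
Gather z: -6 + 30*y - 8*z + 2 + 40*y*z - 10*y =20*y + z*(40*y - 8) - 4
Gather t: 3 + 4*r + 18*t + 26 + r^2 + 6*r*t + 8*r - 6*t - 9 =r^2 + 12*r + t*(6*r + 12) + 20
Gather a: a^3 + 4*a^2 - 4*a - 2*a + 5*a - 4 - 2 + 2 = a^3 + 4*a^2 - a - 4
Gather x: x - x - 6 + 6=0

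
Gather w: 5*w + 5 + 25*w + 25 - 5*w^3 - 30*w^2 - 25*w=-5*w^3 - 30*w^2 + 5*w + 30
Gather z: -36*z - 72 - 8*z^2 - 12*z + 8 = -8*z^2 - 48*z - 64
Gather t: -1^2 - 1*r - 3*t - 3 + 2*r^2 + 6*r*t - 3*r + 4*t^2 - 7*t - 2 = 2*r^2 - 4*r + 4*t^2 + t*(6*r - 10) - 6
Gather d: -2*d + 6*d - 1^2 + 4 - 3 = 4*d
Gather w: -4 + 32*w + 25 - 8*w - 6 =24*w + 15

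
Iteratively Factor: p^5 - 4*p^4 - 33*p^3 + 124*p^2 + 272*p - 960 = (p + 4)*(p^4 - 8*p^3 - p^2 + 128*p - 240) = (p - 5)*(p + 4)*(p^3 - 3*p^2 - 16*p + 48) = (p - 5)*(p - 3)*(p + 4)*(p^2 - 16) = (p - 5)*(p - 3)*(p + 4)^2*(p - 4)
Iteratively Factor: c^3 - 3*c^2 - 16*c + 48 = (c + 4)*(c^2 - 7*c + 12) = (c - 3)*(c + 4)*(c - 4)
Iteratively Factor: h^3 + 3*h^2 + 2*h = (h + 2)*(h^2 + h) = h*(h + 2)*(h + 1)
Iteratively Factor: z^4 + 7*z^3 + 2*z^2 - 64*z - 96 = (z + 4)*(z^3 + 3*z^2 - 10*z - 24) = (z - 3)*(z + 4)*(z^2 + 6*z + 8) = (z - 3)*(z + 4)^2*(z + 2)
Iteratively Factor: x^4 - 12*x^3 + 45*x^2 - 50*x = (x - 2)*(x^3 - 10*x^2 + 25*x) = x*(x - 2)*(x^2 - 10*x + 25) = x*(x - 5)*(x - 2)*(x - 5)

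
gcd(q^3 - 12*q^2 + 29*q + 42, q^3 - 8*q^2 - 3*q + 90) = q - 6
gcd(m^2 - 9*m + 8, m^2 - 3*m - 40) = m - 8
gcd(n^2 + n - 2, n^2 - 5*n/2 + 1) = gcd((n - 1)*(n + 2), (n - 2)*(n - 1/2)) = 1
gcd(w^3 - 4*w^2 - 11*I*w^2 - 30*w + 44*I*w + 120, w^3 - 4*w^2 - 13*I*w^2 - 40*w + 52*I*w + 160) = w^2 + w*(-4 - 5*I) + 20*I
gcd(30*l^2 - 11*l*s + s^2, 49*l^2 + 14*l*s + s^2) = 1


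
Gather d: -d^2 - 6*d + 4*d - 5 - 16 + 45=-d^2 - 2*d + 24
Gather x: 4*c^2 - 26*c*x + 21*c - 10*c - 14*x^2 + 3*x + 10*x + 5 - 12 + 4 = 4*c^2 + 11*c - 14*x^2 + x*(13 - 26*c) - 3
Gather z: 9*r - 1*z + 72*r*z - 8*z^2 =9*r - 8*z^2 + z*(72*r - 1)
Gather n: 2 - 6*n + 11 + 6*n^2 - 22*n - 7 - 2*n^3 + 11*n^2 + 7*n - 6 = -2*n^3 + 17*n^2 - 21*n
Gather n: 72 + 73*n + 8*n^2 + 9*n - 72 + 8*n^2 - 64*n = 16*n^2 + 18*n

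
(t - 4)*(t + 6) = t^2 + 2*t - 24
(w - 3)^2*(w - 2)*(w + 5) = w^4 - 3*w^3 - 19*w^2 + 87*w - 90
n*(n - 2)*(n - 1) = n^3 - 3*n^2 + 2*n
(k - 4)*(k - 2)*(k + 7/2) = k^3 - 5*k^2/2 - 13*k + 28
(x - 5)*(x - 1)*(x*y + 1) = x^3*y - 6*x^2*y + x^2 + 5*x*y - 6*x + 5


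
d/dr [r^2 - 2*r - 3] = 2*r - 2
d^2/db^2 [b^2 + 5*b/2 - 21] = 2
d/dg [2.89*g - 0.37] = 2.89000000000000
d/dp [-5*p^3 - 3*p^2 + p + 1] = -15*p^2 - 6*p + 1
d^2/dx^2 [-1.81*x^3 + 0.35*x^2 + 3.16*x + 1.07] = 0.7 - 10.86*x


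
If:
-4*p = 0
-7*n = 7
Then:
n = -1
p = 0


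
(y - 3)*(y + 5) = y^2 + 2*y - 15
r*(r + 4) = r^2 + 4*r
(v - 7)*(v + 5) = v^2 - 2*v - 35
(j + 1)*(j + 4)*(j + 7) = j^3 + 12*j^2 + 39*j + 28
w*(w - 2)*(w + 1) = w^3 - w^2 - 2*w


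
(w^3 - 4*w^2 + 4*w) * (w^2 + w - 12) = w^5 - 3*w^4 - 12*w^3 + 52*w^2 - 48*w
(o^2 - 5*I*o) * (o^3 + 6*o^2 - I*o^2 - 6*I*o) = o^5 + 6*o^4 - 6*I*o^4 - 5*o^3 - 36*I*o^3 - 30*o^2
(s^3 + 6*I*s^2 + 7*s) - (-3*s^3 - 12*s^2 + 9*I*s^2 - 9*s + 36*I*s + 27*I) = 4*s^3 + 12*s^2 - 3*I*s^2 + 16*s - 36*I*s - 27*I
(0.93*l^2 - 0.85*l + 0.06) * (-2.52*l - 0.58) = -2.3436*l^3 + 1.6026*l^2 + 0.3418*l - 0.0348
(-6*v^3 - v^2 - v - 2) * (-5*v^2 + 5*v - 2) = 30*v^5 - 25*v^4 + 12*v^3 + 7*v^2 - 8*v + 4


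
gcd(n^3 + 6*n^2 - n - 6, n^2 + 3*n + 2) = n + 1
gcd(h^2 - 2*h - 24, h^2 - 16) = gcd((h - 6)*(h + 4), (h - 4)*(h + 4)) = h + 4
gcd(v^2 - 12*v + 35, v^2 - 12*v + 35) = v^2 - 12*v + 35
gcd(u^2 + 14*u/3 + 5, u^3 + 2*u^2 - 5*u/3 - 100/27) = u + 5/3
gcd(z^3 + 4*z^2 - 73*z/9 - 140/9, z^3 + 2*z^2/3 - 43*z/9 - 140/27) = z^2 - z - 28/9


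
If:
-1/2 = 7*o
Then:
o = -1/14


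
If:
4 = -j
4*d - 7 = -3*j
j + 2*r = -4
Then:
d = 19/4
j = -4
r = 0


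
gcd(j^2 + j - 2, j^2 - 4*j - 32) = 1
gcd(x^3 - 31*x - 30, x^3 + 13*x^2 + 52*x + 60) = x + 5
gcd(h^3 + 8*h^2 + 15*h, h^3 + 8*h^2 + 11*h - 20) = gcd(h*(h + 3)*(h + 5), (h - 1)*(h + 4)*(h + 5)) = h + 5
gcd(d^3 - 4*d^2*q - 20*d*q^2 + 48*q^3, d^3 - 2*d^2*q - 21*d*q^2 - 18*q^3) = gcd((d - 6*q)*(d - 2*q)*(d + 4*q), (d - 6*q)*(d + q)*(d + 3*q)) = -d + 6*q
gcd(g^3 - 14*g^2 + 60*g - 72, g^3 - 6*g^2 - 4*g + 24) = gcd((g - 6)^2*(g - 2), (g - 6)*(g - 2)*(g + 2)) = g^2 - 8*g + 12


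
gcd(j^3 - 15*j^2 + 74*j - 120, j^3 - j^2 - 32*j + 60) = j - 5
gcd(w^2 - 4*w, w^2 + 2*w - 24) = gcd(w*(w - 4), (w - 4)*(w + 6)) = w - 4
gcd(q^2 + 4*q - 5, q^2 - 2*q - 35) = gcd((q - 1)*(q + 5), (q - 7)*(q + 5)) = q + 5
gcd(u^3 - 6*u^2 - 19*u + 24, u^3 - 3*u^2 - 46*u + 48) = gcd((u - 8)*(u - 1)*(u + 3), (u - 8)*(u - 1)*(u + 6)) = u^2 - 9*u + 8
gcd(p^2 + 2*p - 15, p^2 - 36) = 1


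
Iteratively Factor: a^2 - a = (a)*(a - 1)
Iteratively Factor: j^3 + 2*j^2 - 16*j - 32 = (j + 4)*(j^2 - 2*j - 8) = (j + 2)*(j + 4)*(j - 4)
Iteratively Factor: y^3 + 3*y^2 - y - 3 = (y + 1)*(y^2 + 2*y - 3) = (y + 1)*(y + 3)*(y - 1)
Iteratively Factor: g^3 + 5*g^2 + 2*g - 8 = (g + 2)*(g^2 + 3*g - 4) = (g + 2)*(g + 4)*(g - 1)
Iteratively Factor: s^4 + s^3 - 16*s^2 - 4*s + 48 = (s - 3)*(s^3 + 4*s^2 - 4*s - 16) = (s - 3)*(s + 4)*(s^2 - 4) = (s - 3)*(s + 2)*(s + 4)*(s - 2)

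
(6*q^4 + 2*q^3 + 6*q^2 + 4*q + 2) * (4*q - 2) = 24*q^5 - 4*q^4 + 20*q^3 + 4*q^2 - 4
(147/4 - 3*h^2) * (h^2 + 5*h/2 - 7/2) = -3*h^4 - 15*h^3/2 + 189*h^2/4 + 735*h/8 - 1029/8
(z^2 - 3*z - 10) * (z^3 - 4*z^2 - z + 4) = z^5 - 7*z^4 + z^3 + 47*z^2 - 2*z - 40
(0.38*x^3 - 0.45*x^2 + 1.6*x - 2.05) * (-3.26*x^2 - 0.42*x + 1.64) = -1.2388*x^5 + 1.3074*x^4 - 4.4038*x^3 + 5.273*x^2 + 3.485*x - 3.362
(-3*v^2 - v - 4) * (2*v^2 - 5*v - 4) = -6*v^4 + 13*v^3 + 9*v^2 + 24*v + 16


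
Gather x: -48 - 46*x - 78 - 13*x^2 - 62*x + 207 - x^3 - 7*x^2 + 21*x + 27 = -x^3 - 20*x^2 - 87*x + 108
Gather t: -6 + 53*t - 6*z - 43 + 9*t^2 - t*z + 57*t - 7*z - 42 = 9*t^2 + t*(110 - z) - 13*z - 91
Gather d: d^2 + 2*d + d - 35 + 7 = d^2 + 3*d - 28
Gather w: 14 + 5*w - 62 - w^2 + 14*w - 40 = -w^2 + 19*w - 88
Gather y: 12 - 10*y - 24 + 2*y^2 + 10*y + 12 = 2*y^2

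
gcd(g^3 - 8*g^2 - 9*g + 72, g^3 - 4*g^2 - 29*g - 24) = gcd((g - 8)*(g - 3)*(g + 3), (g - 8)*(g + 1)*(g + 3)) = g^2 - 5*g - 24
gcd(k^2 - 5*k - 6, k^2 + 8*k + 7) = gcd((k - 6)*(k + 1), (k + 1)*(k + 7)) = k + 1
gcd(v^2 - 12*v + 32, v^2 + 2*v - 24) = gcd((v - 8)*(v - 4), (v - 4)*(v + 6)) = v - 4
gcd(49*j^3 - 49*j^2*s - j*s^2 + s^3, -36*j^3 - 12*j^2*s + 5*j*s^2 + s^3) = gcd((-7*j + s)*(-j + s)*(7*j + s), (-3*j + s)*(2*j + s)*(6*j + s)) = 1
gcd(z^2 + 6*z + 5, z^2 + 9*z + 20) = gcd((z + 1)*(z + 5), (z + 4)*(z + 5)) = z + 5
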